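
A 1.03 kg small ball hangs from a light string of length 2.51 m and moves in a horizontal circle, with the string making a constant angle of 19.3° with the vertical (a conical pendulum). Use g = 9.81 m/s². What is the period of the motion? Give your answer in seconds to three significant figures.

r = L sinθ = 0.8296 m. From T sinθ = mω²r and T cosθ = mg: tanθ = ω²r/g, so ω² = g tanθ / r = g/(L cosθ).
ω = √(g/(L cosθ)) = √(9.81/(2.51 × 0.9438)) = √4.141 = 2.035 rad/s.
Period = 2π/ω = 3.088 s.

3.09 s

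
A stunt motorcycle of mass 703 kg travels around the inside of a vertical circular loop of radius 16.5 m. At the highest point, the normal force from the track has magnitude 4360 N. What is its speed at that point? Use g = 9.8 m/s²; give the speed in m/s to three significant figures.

At the top, N + mg = mv²/r, so v = √(r(N/m + g)) = √(16.5 × (4360/703 + 9.8)) = √(16.5 × 16.00) = √264.0 = 16.25 m/s.

16.2 m/s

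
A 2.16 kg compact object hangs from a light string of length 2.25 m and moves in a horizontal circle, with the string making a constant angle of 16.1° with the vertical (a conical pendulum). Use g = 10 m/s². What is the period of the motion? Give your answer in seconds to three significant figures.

r = L sinθ = 0.6240 m. From T sinθ = mω²r and T cosθ = mg: tanθ = ω²r/g, so ω² = g tanθ / r = g/(L cosθ).
ω = √(g/(L cosθ)) = √(10.0/(2.25 × 0.9608)) = √4.626 = 2.151 rad/s.
Period = 2π/ω = 2.921 s.

2.92 s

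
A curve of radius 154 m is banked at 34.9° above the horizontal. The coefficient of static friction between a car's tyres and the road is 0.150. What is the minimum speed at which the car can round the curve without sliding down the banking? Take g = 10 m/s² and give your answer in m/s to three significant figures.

At the minimum speed, friction acts up the slope at its limiting value f = μN. Radially (horizontal, toward centre): N sinθ − μN cosθ = mv²/r. Vertically: N cosθ + μN sinθ = mg.
Dividing: v² = r g (sinθ − μcosθ)/(cosθ + μsinθ).
sinθ − μcosθ = 0.5721 − 0.150×0.8202 = 0.4491; cosθ + μsinθ = 0.8202 + 0.150×0.5721 = 0.9060.
v² = 154 × 10.0 × 0.4491/0.9060 = 763.4 m²/s², so v = 27.63 m/s.

27.6 m/s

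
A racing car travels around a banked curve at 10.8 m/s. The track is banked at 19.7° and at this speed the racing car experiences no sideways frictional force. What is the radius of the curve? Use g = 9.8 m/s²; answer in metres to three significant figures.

33.2 m

Frictionless banking: tanθ = v²/(rg), so r = v²/(g tanθ).
r = (10.8)²/(9.8 × tan 19.7°) = 116.6/(9.8 × 0.3581) = 116.6/3.509 = 33.24 m.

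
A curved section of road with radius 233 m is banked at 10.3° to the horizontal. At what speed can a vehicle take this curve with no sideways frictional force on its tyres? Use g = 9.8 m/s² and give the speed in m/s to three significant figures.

On a frictionless banked curve, N sinθ = mv²/r and N cosθ = mg, so tanθ = v²/(rg).
v = √(r g tanθ) = √(233 × 9.8 × tan 10.3°) = √(233 × 9.8 × 0.1817) = √415.0 = 20.37 m/s.

20.4 m/s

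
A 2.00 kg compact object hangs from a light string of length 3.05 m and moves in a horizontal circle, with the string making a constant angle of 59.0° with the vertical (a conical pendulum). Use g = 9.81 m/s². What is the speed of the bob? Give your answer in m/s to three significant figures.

6.53 m/s

The radius of the circle is r = L sinθ = 3.05 × sin 59.0° = 2.614 m.
Horizontally T sinθ = mv²/r and vertically T cosθ = mg, so tanθ = v²/(rg).
v = √(r g tanθ) = √(2.614 × 9.81 × 1.664) = √42.68 = 6.533 m/s.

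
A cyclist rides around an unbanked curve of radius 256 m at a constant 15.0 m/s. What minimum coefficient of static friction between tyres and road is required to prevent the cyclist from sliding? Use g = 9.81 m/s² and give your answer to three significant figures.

0.0896

Friction provides the centripetal force: μ_s m g = m v²/r, so μ_s = v²/(g r) = (15.00)²/(9.81 × 256) = 225.0/2511 = 0.08959.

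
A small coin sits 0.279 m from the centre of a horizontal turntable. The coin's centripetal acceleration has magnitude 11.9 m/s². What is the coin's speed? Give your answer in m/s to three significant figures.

a_c = v²/r ⇒ v = √(a_c · r) = √(11.9 × 0.279) = √3.320 = 1.822 m/s.

1.82 m/s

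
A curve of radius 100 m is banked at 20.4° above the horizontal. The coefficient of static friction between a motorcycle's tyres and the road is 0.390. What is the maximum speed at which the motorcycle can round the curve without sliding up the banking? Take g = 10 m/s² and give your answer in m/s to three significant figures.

At the maximum speed, friction acts down the slope at its limiting value f = μN. Radially (horizontal, toward centre): N sinθ + μN cosθ = mv²/r. Vertically: N cosθ − μN sinθ = mg.
Dividing: v² = r g (sinθ + μcosθ)/(cosθ − μsinθ).
sinθ + μcosθ = 0.3486 + 0.390×0.9373 = 0.7141; cosθ − μsinθ = 0.9373 − 0.390×0.3486 = 0.8013.
v² = 100 × 10.0 × 0.7141/0.8013 = 891.1 m²/s², so v = 29.85 m/s.

29.9 m/s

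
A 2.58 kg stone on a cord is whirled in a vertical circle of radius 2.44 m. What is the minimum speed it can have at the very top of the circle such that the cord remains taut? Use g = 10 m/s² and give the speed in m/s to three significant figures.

At the top, both weight mg and T point toward the centre: T + mg = mv²/r.
At minimum speed T → 0, so mg = mv_min²/r ⇒ v_min = √(g r) = √(10.0 × 2.44) = 4.940 m/s.

4.94 m/s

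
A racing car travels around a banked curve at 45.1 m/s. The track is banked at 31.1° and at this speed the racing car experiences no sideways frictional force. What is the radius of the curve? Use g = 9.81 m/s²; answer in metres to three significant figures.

344 m

Frictionless banking: tanθ = v²/(rg), so r = v²/(g tanθ).
r = (45.1)²/(9.81 × tan 31.1°) = 2034/(9.81 × 0.6032) = 2034/5.918 = 343.7 m.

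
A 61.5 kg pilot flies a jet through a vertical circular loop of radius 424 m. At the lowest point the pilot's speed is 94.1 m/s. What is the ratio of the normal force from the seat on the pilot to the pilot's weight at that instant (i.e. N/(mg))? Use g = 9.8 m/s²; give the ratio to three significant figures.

At the bottom, N − mg = mv²/r, so N = m(v²/r + g) and N/(mg) = v²/(rg) + 1 = (94.1)²/(424 × 9.8) + 1 = 2.131 + 1 = 3.131.

3.13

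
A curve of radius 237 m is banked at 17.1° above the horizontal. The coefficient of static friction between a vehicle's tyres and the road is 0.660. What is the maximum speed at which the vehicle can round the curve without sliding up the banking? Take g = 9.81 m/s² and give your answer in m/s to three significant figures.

53.1 m/s

At the maximum speed, friction acts down the slope at its limiting value f = μN. Radially (horizontal, toward centre): N sinθ + μN cosθ = mv²/r. Vertically: N cosθ − μN sinθ = mg.
Dividing: v² = r g (sinθ + μcosθ)/(cosθ − μsinθ).
sinθ + μcosθ = 0.2940 + 0.660×0.9558 = 0.9249; cosθ − μsinθ = 0.9558 − 0.660×0.2940 = 0.7617.
v² = 237 × 9.81 × 0.9249/0.7617 = 2823 m²/s², so v = 53.13 m/s.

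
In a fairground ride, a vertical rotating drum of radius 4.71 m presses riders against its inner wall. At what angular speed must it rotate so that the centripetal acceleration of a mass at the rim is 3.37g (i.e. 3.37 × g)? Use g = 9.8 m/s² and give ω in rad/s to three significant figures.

Centripetal acceleration a_c = ω²r. Setting ω²r = 3.37g:
ω = √(3.37g / r) = √(3.37 × 9.8 / 4.71) = √7.012 = 2.648 rad/s.

2.65 rad/s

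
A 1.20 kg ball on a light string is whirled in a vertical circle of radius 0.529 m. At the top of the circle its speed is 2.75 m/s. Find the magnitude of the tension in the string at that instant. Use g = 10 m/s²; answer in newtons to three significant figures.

5.16 N

At the top, both T and the weight mg point inward (toward the centre), so T + mg = mv²/r.
T = m(v²/r − g) = 1.20 × ((2.75)²/0.529 − 10.0) = 1.20 × (14.30 − 10.0) = 1.20 × 4.296 = 5.155 N.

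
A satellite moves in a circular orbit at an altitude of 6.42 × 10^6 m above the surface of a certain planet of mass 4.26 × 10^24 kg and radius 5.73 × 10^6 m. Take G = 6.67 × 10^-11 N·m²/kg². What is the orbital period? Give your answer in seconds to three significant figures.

r = R + h = 5.73 × 10^6 + 6.42 × 10^6 = 1.215 × 10^7 m. Gravity provides the centripetal force: G M m / r² = m v² / r ⇒ v = √(GM/r) = 4836 m/s.
T = 2πr/v = 2π × 1.215 × 10^7 / 4836 = 15790 s.

15800 s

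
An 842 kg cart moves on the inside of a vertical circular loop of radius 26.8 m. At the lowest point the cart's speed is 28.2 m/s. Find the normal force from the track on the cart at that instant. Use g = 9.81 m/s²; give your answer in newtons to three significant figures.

33200 N

At the lowest point, N points up (toward the centre) and the weight mg points down (away from the centre), so the net inward force is N − mg = mv²/r.
N = m(v²/r + g) = 842 × ((28.2)²/26.8 + 9.81) = 842 × (29.67 + 9.81) = 842 × 39.48 = 33240 N.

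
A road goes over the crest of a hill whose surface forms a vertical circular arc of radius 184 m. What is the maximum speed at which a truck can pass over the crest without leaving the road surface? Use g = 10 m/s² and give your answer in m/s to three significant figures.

At the crest the centre of the circle is below the truck, so the net downward (centripetal) force is mg − N = mv²/r.
The truck leaves the road when N → 0, giving v_max = √(g r) = √(10.0 × 184) = 42.90 m/s.

42.9 m/s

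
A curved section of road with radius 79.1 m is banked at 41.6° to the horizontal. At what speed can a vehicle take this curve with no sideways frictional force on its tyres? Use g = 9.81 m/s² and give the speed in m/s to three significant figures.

On a frictionless banked curve, N sinθ = mv²/r and N cosθ = mg, so tanθ = v²/(rg).
v = √(r g tanθ) = √(79.1 × 9.81 × tan 41.6°) = √(79.1 × 9.81 × 0.8878) = √688.9 = 26.25 m/s.

26.2 m/s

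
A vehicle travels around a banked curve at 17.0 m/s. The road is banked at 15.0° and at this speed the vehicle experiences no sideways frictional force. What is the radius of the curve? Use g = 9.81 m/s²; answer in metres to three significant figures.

Frictionless banking: tanθ = v²/(rg), so r = v²/(g tanθ).
r = (17.0)²/(9.81 × tan 15.0°) = 289.0/(9.81 × 0.2679) = 289.0/2.629 = 109.9 m.

110 m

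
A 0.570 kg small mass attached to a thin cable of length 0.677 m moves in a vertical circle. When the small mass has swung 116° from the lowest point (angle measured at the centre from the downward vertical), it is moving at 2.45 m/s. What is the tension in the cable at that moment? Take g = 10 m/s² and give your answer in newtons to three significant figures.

Take the radial direction toward the centre of the circle as positive. The component of the weight along the string toward the centre is −mg cos φ (φ measured from the bottom), so Newton's second law along the string gives T − mg cos φ = m v²/r.
cos 116° = -0.4384, so T = m(v²/r + g cos φ) = 0.570 × ((2.45)²/0.677 + 10.0 × -0.4384) = 0.570 × (8.866 + (-4.384)) = 0.570 × 4.483 = 2.555 N.

2.56 N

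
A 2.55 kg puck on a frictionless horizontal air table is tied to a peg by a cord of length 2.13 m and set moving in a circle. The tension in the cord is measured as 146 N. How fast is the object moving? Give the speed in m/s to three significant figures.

T = m v²/r ⇒ v = √(T r / m) = √(146 × 2.13 / 2.55) = √122.0 = 11.04 m/s.

11.0 m/s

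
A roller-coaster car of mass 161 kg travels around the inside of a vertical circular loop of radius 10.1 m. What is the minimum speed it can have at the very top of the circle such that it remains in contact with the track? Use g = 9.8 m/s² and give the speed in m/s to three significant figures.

At the highest point the centre is directly below, so both the weight and N act inward: N + mg = mv²/r.
At minimum speed N → 0, so mg = mv_min²/r ⇒ v_min = √(g r) = √(9.8 × 10.1) = 9.949 m/s.

9.95 m/s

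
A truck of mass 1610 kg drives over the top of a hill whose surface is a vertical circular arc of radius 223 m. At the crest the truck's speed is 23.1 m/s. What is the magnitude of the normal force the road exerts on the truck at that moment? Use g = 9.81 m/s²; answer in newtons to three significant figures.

At the crest the centripetal acceleration points downward (toward the centre of the arc), so mg − N = mv²/r.
N = m(g − v²/r) = 1610 × (9.81 − (23.1)²/223) = 1610 × (9.81 − 2.393) = 1610 × 7.417 = 11940 N.

11900 N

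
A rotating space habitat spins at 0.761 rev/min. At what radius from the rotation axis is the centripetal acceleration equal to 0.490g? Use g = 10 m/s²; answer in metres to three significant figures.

ω = 0.761 rev/min × 2π/60 = 0.07969 rad/s.
a_c = ω²r = 0.490g ⇒ r = 0.490 × 10.0 / (0.07969)² = 4.900/0.006351 = 771.6 m.

772 m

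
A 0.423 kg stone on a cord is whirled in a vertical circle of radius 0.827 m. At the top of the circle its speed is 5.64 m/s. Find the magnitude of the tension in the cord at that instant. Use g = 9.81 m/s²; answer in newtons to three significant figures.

At the top, both T and the weight mg point inward (toward the centre), so T + mg = mv²/r.
T = m(v²/r − g) = 0.423 × ((5.64)²/0.827 − 9.81) = 0.423 × (38.46 − 9.81) = 0.423 × 28.65 = 12.12 N.

12.1 N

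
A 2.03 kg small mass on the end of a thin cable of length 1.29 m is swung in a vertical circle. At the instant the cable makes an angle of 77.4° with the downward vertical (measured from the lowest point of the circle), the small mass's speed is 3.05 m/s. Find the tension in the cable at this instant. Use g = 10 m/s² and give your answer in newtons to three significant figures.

Take the radial direction toward the centre of the circle as positive. The component of the weight along the string toward the centre is −mg cos φ (φ measured from the bottom), so Newton's second law along the string gives T − mg cos φ = m v²/r.
cos 77.4° = 0.2181, so T = m(v²/r + g cos φ) = 2.03 × ((3.05)²/1.29 + 10.0 × 0.2181) = 2.03 × (7.211 + (2.181)) = 2.03 × 9.393 = 19.07 N.

19.1 N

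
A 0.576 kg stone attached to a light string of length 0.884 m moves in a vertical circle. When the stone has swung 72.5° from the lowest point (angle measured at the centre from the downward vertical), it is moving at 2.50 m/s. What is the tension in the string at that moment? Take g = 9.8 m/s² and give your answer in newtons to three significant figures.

Take the radial direction toward the centre of the circle as positive. The component of the weight along the string toward the centre is −mg cos φ (φ measured from the bottom), so Newton's second law along the string gives T − mg cos φ = m v²/r.
cos 72.5° = 0.3007, so T = m(v²/r + g cos φ) = 0.576 × ((2.50)²/0.884 + 9.8 × 0.3007) = 0.576 × (7.070 + (2.947)) = 0.576 × 10.02 = 5.770 N.

5.77 N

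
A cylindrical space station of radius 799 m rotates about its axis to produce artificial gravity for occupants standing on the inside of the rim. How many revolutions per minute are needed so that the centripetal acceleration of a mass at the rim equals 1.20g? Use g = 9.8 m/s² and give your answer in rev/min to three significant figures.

Require ω²r = 1.20g, so ω = √(1.20 × 9.8/799) = 0.1213 rad/s.
In rev/min: ω × 60/(2π) = 0.1213 × 60/(2π) = 1.159 rev/min.

1.16 rev/min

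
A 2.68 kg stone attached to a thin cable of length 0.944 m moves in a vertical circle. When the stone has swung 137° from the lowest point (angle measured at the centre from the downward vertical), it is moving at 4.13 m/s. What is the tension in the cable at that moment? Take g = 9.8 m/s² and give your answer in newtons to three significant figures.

Take the radial direction toward the centre of the circle as positive. The component of the weight along the string toward the centre is −mg cos φ (φ measured from the bottom), so Newton's second law along the string gives T − mg cos φ = m v²/r.
cos 137° = -0.7314, so T = m(v²/r + g cos φ) = 2.68 × ((4.13)²/0.944 + 9.8 × -0.7314) = 2.68 × (18.07 + (-7.167)) = 2.68 × 10.90 = 29.22 N.

29.2 N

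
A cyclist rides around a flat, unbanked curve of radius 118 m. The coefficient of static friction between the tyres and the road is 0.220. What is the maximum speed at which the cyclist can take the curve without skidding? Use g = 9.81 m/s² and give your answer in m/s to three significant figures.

16.0 m/s

Friction provides the centripetal force on a flat curve. At maximum speed it is at its limiting value: μ_s m g = m v²/r.
Mass cancels: v_max = √(μ_s g r) = √(0.220 × 9.81 × 118) = √254.7 = 15.96 m/s.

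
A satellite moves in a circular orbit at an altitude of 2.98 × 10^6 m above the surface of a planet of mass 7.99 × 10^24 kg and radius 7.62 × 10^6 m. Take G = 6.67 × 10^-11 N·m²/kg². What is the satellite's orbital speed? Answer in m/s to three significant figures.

7090 m/s

Orbital radius r = R + h = 7.62 × 10^6 + 2.98 × 10^6 = 1.060 × 10^7 m.
Gravity supplies the centripetal force: G M m / r² = m v² / r, so v = √(GM/r).
v = √(6.67 × 10^-11 × 7.99 × 10^24 / 1.060 × 10^7) = √(5.028 × 10^7) = 7091 m/s.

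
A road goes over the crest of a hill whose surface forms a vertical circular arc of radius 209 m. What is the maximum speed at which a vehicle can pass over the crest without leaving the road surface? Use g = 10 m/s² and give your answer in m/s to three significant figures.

At the crest the centre of the circle is below the vehicle, so the net downward (centripetal) force is mg − N = mv²/r.
The vehicle leaves the road when N → 0, giving v_max = √(g r) = √(10.0 × 209) = 45.72 m/s.

45.7 m/s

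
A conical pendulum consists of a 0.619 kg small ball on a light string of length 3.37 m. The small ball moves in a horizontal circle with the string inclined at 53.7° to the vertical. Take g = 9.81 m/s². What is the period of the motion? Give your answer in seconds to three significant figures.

r = L sinθ = 2.716 m. From T sinθ = mω²r and T cosθ = mg: tanθ = ω²r/g, so ω² = g tanθ / r = g/(L cosθ).
ω = √(g/(L cosθ)) = √(9.81/(3.37 × 0.5920)) = √4.917 = 2.217 rad/s.
Period = 2π/ω = 2.834 s.

2.83 s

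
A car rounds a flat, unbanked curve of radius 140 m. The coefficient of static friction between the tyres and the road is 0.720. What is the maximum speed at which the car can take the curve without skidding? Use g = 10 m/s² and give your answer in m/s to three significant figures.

31.7 m/s

On a flat curve, static friction is the only horizontal force, so it must supply the full centripetal force: μ_s m g = m v²/r.
Mass cancels: v_max = √(μ_s g r) = √(0.720 × 10.0 × 140) = √1008 = 31.75 m/s.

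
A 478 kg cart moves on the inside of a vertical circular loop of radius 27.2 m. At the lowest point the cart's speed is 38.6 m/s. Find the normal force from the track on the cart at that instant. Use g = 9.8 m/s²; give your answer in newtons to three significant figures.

30900 N

At the lowest point, N points up (toward the centre) and the weight mg points down (away from the centre), so the net inward force is N − mg = mv²/r.
N = m(v²/r + g) = 478 × ((38.6)²/27.2 + 9.8) = 478 × (54.78 + 9.8) = 478 × 64.58 = 30870 N.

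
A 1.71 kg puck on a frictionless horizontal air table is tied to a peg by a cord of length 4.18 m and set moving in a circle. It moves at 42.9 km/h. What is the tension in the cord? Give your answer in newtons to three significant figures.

58.1 N

v = 42.9 km/h = 42.9/3.6 = 11.92 m/s.
The tension is the only horizontal force, so it supplies the full centripetal force: T = m v²/r = 1.71 × (11.92)²/4.18 = 1.71 × 142.0/4.18 = 58.09 N.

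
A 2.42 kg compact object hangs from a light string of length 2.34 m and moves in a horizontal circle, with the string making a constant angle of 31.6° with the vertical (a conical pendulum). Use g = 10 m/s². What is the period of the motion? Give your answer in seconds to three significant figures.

r = L sinθ = 1.226 m. From T sinθ = mω²r and T cosθ = mg: tanθ = ω²r/g, so ω² = g tanθ / r = g/(L cosθ).
ω = √(g/(L cosθ)) = √(10.0/(2.34 × 0.8517)) = √5.017 = 2.240 rad/s.
Period = 2π/ω = 2.805 s.

2.81 s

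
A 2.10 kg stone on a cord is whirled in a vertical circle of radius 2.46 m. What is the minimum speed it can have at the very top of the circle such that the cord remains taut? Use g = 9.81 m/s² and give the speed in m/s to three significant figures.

4.91 m/s

At the top, both weight mg and T point toward the centre: T + mg = mv²/r.
At minimum speed T → 0, so mg = mv_min²/r ⇒ v_min = √(g r) = √(9.81 × 2.46) = 4.912 m/s.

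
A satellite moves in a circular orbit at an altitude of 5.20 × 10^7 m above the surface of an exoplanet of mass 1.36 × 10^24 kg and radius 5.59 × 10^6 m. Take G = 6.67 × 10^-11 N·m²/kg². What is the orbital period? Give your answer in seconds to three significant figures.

r = R + h = 5.59 × 10^6 + 5.20 × 10^7 = 5.759 × 10^7 m. Gravity provides the centripetal force: G M m / r² = m v² / r ⇒ v = √(GM/r) = 1255 m/s.
T = 2πr/v = 2π × 5.759 × 10^7 / 1255 = 288300 s.

288000 s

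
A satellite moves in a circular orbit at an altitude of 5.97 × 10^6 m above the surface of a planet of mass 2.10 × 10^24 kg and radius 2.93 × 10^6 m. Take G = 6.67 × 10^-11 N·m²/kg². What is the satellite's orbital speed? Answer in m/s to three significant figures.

3970 m/s

Orbital radius r = R + h = 2.93 × 10^6 + 5.97 × 10^6 = 8.900 × 10^6 m.
Gravity supplies the centripetal force: G M m / r² = m v² / r, so v = √(GM/r).
v = √(6.67 × 10^-11 × 2.10 × 10^24 / 8.900 × 10^6) = √(1.574 × 10^7) = 3967 m/s.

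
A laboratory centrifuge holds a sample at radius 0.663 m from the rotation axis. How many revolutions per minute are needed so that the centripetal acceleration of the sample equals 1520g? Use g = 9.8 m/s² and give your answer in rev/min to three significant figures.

1430 rev/min

Require ω²r = 1520g, so ω = √(1520 × 9.8/0.663) = 149.9 rad/s.
In rev/min: ω × 60/(2π) = 149.9 × 60/(2π) = 1431 rev/min.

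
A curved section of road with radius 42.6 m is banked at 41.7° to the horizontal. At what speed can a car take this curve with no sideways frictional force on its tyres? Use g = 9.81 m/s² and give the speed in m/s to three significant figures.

19.3 m/s

On a frictionless banked curve, N sinθ = mv²/r and N cosθ = mg, so tanθ = v²/(rg).
v = √(r g tanθ) = √(42.6 × 9.81 × tan 41.7°) = √(42.6 × 9.81 × 0.8910) = √372.3 = 19.30 m/s.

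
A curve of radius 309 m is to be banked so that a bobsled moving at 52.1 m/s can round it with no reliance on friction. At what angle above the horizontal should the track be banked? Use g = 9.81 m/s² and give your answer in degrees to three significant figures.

41.8°

For a frictionless banked turn: horizontally N sinθ = mv²/r and vertically N cosθ = mg.
Dividing: tanθ = v²/(r g) = (52.1)²/(309 × 9.81) = 2714/3031 = 0.8955.
θ = arctan(0.8955) = 41.84°.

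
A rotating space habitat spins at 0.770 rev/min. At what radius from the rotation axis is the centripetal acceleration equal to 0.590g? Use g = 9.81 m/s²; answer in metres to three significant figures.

ω = 0.770 rev/min × 2π/60 = 0.08063 rad/s.
a_c = ω²r = 0.590g ⇒ r = 0.590 × 9.81 / (0.08063)² = 5.788/0.006502 = 890.2 m.

890 m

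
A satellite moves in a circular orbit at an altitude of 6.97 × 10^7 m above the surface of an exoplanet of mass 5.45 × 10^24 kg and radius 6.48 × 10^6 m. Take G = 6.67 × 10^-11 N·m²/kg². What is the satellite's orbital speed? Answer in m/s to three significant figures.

2180 m/s

Orbital radius r = R + h = 6.48 × 10^6 + 6.97 × 10^7 = 7.618 × 10^7 m.
Gravity supplies the centripetal force: G M m / r² = m v² / r, so v = √(GM/r).
v = √(6.67 × 10^-11 × 5.45 × 10^24 / 7.618 × 10^7) = √(4.772 × 10^6) = 2184 m/s.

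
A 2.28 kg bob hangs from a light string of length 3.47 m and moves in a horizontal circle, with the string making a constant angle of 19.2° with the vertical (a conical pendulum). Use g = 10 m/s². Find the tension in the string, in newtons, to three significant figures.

24.1 N

Vertically the bob has no acceleration, so T cosθ = mg.
T = mg/cosθ = 2.28 × 10.0 / cos 19.2° = 22.80/0.9444 = 24.14 N.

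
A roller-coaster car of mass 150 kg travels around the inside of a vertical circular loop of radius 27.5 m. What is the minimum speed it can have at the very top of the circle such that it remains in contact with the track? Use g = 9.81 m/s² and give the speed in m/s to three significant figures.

At the highest point the centre is directly below, so both the weight and N act inward: N + mg = mv²/r.
At minimum speed N → 0, so mg = mv_min²/r ⇒ v_min = √(g r) = √(9.81 × 27.5) = 16.42 m/s.

16.4 m/s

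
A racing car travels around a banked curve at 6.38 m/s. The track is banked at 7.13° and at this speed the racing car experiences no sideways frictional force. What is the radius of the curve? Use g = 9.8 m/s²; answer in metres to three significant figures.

33.2 m

Frictionless banking: tanθ = v²/(rg), so r = v²/(g tanθ).
r = (6.38)²/(9.8 × tan 7.13°) = 40.70/(9.8 × 0.1251) = 40.70/1.226 = 33.20 m.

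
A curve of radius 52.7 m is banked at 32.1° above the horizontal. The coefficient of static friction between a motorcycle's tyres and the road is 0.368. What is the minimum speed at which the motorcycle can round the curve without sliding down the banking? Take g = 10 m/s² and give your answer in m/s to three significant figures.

10.5 m/s

At the minimum speed, friction acts up the slope at its limiting value f = μN. Radially (horizontal, toward centre): N sinθ − μN cosθ = mv²/r. Vertically: N cosθ + μN sinθ = mg.
Dividing: v² = r g (sinθ − μcosθ)/(cosθ + μsinθ).
sinθ − μcosθ = 0.5314 − 0.368×0.8471 = 0.2197; cosθ + μsinθ = 0.8471 + 0.368×0.5314 = 1.043.
v² = 52.7 × 10.0 × 0.2197/1.043 = 111.0 m²/s², so v = 10.54 m/s.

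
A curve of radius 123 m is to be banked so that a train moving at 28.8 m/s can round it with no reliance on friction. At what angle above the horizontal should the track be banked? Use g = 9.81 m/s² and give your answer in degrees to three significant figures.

34.5°

With no friction, the horizontal component of the normal force provides the centripetal force: N sinθ = mv²/r, while N cosθ = mg vertically.
Dividing: tanθ = v²/(r g) = (28.8)²/(123 × 9.81) = 829.4/1207 = 0.6874.
θ = arctan(0.6874) = 34.50°.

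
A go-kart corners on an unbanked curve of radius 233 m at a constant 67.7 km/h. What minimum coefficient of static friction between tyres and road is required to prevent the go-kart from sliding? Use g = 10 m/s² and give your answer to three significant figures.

0.152

v = 67.7/3.6 = 18.81 m/s.
Friction provides the centripetal force: μ_s m g = m v²/r, so μ_s = v²/(g r) = (18.81)²/(10.0 × 233) = 353.6/2330 = 0.1518.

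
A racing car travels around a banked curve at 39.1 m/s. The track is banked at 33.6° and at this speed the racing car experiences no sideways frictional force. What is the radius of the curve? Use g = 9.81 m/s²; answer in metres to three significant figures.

235 m

Frictionless banking: tanθ = v²/(rg), so r = v²/(g tanθ).
r = (39.1)²/(9.81 × tan 33.6°) = 1529/(9.81 × 0.6644) = 1529/6.518 = 234.6 m.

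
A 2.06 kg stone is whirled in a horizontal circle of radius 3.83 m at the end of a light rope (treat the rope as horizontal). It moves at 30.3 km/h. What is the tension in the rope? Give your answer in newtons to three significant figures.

38.1 N

v = 30.3 km/h = 30.3/3.6 = 8.417 m/s.
The tension is the only horizontal force, so it supplies the full centripetal force: T = m v²/r = 2.06 × (8.417)²/3.83 = 2.06 × 70.84/3.83 = 38.10 N.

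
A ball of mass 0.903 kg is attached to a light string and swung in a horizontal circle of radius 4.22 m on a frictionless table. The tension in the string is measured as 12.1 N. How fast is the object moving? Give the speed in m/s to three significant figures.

7.52 m/s

T = m v²/r ⇒ v = √(T r / m) = √(12.1 × 4.22 / 0.903) = √56.55 = 7.520 m/s.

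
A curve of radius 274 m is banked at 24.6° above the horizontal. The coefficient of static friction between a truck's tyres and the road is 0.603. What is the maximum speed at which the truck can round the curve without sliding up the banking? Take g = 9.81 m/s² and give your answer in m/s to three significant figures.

62.8 m/s

At the maximum speed, friction acts down the slope at its limiting value f = μN. Radially (horizontal, toward centre): N sinθ + μN cosθ = mv²/r. Vertically: N cosθ − μN sinθ = mg.
Dividing: v² = r g (sinθ + μcosθ)/(cosθ − μsinθ).
sinθ + μcosθ = 0.4163 + 0.603×0.9092 = 0.9646; cosθ − μsinθ = 0.9092 − 0.603×0.4163 = 0.6582.
v² = 274 × 9.81 × 0.9646/0.6582 = 3939 m²/s², so v = 62.76 m/s.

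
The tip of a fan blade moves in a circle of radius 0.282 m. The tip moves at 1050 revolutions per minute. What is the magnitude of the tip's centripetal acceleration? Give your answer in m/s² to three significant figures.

ω = 1050 rev/min × 2π/60 = 110.0 rad/s, so v = ωr = 110.0 × 0.282 = 31.01 m/s.
a_c = v²/r = (31.01)²/0.282 = 961.5/0.282 = 3409 m/s².

3410 m/s²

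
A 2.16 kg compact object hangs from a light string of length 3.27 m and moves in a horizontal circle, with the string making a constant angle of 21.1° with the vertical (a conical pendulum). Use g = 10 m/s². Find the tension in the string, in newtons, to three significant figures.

Vertically the bob has no acceleration, so T cosθ = mg.
T = mg/cosθ = 2.16 × 10.0 / cos 21.1° = 21.60/0.9330 = 23.15 N.

23.2 N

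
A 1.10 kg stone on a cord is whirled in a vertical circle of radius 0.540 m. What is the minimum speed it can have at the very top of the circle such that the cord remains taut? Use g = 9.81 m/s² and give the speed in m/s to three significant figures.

2.30 m/s

At the top, both weight mg and T point toward the centre: T + mg = mv²/r.
At minimum speed T → 0, so mg = mv_min²/r ⇒ v_min = √(g r) = √(9.81 × 0.540) = 2.302 m/s.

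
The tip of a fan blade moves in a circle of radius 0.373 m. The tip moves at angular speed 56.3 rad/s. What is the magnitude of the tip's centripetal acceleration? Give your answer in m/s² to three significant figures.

1180 m/s²

v = ωr = 56.3 × 0.373 = 21.00 m/s.
a_c = v²/r = (21.00)²/0.373 = 441.0/0.373 = 1182 m/s².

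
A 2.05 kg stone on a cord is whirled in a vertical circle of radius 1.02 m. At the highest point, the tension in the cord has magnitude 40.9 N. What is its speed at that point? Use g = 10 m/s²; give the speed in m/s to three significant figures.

5.53 m/s

At the top, T + mg = mv²/r, so v = √(r(T/m + g)) = √(1.02 × (40.9/2.05 + 10.0)) = √(1.02 × 29.95) = √30.55 = 5.527 m/s.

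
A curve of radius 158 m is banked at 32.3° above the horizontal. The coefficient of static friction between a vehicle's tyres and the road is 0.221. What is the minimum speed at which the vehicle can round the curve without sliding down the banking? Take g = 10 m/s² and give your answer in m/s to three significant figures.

23.9 m/s

At the minimum speed, friction acts up the slope at its limiting value f = μN. Radially (horizontal, toward centre): N sinθ − μN cosθ = mv²/r. Vertically: N cosθ + μN sinθ = mg.
Dividing: v² = r g (sinθ − μcosθ)/(cosθ + μsinθ).
sinθ − μcosθ = 0.5344 − 0.221×0.8453 = 0.3475; cosθ + μsinθ = 0.8453 + 0.221×0.5344 = 0.9634.
v² = 158 × 10.0 × 0.3475/0.9634 = 570.0 m²/s², so v = 23.88 m/s.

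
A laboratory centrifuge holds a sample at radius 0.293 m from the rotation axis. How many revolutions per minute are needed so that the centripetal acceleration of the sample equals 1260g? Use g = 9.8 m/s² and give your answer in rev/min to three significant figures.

1960 rev/min

Require ω²r = 1260g, so ω = √(1260 × 9.8/0.293) = 205.3 rad/s.
In rev/min: ω × 60/(2π) = 205.3 × 60/(2π) = 1960 rev/min.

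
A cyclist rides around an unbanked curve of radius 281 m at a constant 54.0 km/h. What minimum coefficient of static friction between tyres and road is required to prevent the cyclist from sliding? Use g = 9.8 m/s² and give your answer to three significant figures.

0.0817

v = 54.0/3.6 = 15.00 m/s.
Friction provides the centripetal force: μ_s m g = m v²/r, so μ_s = v²/(g r) = (15.00)²/(9.8 × 281) = 225.0/2754 = 0.08171.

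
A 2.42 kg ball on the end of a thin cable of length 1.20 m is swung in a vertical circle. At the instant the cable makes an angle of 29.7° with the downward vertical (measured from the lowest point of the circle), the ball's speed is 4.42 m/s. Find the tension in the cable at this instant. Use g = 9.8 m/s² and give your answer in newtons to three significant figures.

60.0 N

Take the radial direction toward the centre of the circle as positive. The component of the weight along the string toward the centre is −mg cos φ (φ measured from the bottom), so Newton's second law along the string gives T − mg cos φ = m v²/r.
cos 29.7° = 0.8686, so T = m(v²/r + g cos φ) = 2.42 × ((4.42)²/1.20 + 9.8 × 0.8686) = 2.42 × (16.28 + (8.513)) = 2.42 × 24.79 = 60.00 N.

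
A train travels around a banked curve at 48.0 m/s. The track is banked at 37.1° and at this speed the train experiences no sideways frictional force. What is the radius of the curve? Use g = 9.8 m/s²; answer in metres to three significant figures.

Frictionless banking: tanθ = v²/(rg), so r = v²/(g tanθ).
r = (48.0)²/(9.8 × tan 37.1°) = 2304/(9.8 × 0.7563) = 2304/7.412 = 310.9 m.

311 m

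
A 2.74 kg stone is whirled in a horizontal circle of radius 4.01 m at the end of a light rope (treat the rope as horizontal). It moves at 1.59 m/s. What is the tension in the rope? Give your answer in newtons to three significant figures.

The tension is the only horizontal force, so it supplies the full centripetal force: T = m v²/r = 2.74 × (1.590)²/4.01 = 2.74 × 2.528/4.01 = 1.727 N.

1.73 N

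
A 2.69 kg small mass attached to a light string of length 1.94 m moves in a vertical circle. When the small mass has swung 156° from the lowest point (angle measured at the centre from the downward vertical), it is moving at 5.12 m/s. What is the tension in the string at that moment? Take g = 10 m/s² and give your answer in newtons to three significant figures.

Take the radial direction toward the centre of the circle as positive. The component of the weight along the string toward the centre is −mg cos φ (φ measured from the bottom), so Newton's second law along the string gives T − mg cos φ = m v²/r.
cos 156° = -0.9135, so T = m(v²/r + g cos φ) = 2.69 × ((5.12)²/1.94 + 10.0 × -0.9135) = 2.69 × (13.51 + (-9.135)) = 2.69 × 4.377 = 11.77 N.

11.8 N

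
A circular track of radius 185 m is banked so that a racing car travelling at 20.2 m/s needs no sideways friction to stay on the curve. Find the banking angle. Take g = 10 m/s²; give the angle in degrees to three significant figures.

For a frictionless banked turn: horizontally N sinθ = mv²/r and vertically N cosθ = mg.
Dividing: tanθ = v²/(r g) = (20.2)²/(185 × 10.0) = 408.0/1850 = 0.2206.
θ = arctan(0.2206) = 12.44°.

12.4°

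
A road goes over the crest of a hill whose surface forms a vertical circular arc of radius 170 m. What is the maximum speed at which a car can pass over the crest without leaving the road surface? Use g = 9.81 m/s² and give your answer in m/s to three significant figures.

40.8 m/s

At the crest the centre of the circle is below the car, so the net downward (centripetal) force is mg − N = mv²/r.
The car leaves the road when N → 0, giving v_max = √(g r) = √(9.81 × 170) = 40.84 m/s.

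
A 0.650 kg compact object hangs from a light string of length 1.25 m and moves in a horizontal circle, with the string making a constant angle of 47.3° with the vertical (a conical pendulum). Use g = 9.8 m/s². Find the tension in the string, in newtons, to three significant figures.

Vertically the bob has no acceleration, so T cosθ = mg.
T = mg/cosθ = 0.650 × 9.8 / cos 47.3° = 6.370/0.6782 = 9.393 N.

9.39 N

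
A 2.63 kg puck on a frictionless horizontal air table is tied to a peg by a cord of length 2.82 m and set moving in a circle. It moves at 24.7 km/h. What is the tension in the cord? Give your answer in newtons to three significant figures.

v = 24.7 km/h = 24.7/3.6 = 6.861 m/s.
The tension is the only horizontal force, so it supplies the full centripetal force: T = m v²/r = 2.63 × (6.861)²/2.82 = 2.63 × 47.07/2.82 = 43.90 N.

43.9 N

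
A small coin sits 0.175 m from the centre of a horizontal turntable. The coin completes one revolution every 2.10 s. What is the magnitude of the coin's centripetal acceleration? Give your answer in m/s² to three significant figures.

1.57 m/s²

v = 2πr/T = 2π × 0.175/2.10 = 0.5236 m/s.
a_c = v²/r = (0.5236)²/0.175 = 0.2742/0.175 = 1.567 m/s².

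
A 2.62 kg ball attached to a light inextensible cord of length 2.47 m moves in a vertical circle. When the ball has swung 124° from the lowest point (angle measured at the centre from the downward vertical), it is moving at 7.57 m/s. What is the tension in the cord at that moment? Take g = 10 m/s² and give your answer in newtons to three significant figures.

46.1 N

Take the radial direction toward the centre of the circle as positive. The component of the weight along the string toward the centre is −mg cos φ (φ measured from the bottom), so Newton's second law along the string gives T − mg cos φ = m v²/r.
cos 124° = -0.5592, so T = m(v²/r + g cos φ) = 2.62 × ((7.57)²/2.47 + 10.0 × -0.5592) = 2.62 × (23.20 + (-5.592)) = 2.62 × 17.61 = 46.13 N.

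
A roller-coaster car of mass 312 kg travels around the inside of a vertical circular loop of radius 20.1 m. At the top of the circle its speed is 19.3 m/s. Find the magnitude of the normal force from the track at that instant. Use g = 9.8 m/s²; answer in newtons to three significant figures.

2720 N

At the top, both N and the weight mg point inward (toward the centre), so N + mg = mv²/r.
N = m(v²/r − g) = 312 × ((19.3)²/20.1 − 9.8) = 312 × (18.53 − 9.8) = 312 × 8.732 = 2724 N.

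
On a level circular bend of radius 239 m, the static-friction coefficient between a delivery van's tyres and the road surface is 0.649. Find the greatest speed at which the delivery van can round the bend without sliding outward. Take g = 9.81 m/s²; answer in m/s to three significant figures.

39.0 m/s

On a flat curve, static friction is the only horizontal force, so it must supply the full centripetal force: μ_s m g = m v²/r.
Mass cancels: v_max = √(μ_s g r) = √(0.649 × 9.81 × 239) = √1522 = 39.01 m/s.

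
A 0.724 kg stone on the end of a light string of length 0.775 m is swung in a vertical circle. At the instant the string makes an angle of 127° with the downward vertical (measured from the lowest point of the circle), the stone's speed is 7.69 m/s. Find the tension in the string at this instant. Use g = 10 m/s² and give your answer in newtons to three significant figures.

50.9 N

Take the radial direction toward the centre of the circle as positive. The component of the weight along the string toward the centre is −mg cos φ (φ measured from the bottom), so Newton's second law along the string gives T − mg cos φ = m v²/r.
cos 127° = -0.6018, so T = m(v²/r + g cos φ) = 0.724 × ((7.69)²/0.775 + 10.0 × -0.6018) = 0.724 × (76.30 + (-6.018)) = 0.724 × 70.29 = 50.89 N.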